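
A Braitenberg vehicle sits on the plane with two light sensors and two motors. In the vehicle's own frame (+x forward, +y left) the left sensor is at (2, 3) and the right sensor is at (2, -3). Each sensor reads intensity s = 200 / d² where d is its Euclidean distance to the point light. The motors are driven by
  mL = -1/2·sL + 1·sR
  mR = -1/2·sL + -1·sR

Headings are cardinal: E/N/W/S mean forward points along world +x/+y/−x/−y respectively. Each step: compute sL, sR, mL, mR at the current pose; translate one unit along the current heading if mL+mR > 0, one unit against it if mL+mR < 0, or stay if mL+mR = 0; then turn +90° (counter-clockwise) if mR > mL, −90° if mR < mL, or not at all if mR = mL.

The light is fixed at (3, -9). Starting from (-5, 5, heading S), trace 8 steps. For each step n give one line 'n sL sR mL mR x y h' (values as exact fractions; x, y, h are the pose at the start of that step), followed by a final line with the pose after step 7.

0 200/169 40/53 1460/8957 -12060/8957 -5 5 S
1 50/61 25/53 200/3233 -2850/3233 -5 6 W
2 200/389 40/61 9460/23729 -21660/23729 -4 6 N
3 100/157 100/73 12050/11461 -19350/11461 -4 5 E
4 200/169 40/53 1460/8957 -12060/8957 -5 5 S
5 50/61 25/53 200/3233 -2850/3233 -5 6 W
6 200/389 40/61 9460/23729 -21660/23729 -4 6 N
7 100/157 100/73 12050/11461 -19350/11461 -4 5 E
final -5 5 S

n=0: pose=(-5,5,S); sL=200/169, sR=40/53; mL=1460/8957, mR=-12060/8957; mL+mR=-200/169 → advance -1; mR−mL=-80/53 → turn -1·90°
n=1: pose=(-5,6,W); sL=50/61, sR=25/53; mL=200/3233, mR=-2850/3233; mL+mR=-50/61 → advance -1; mR−mL=-50/53 → turn -1·90°
n=2: pose=(-4,6,N); sL=200/389, sR=40/61; mL=9460/23729, mR=-21660/23729; mL+mR=-200/389 → advance -1; mR−mL=-80/61 → turn -1·90°
n=3: pose=(-4,5,E); sL=100/157, sR=100/73; mL=12050/11461, mR=-19350/11461; mL+mR=-100/157 → advance -1; mR−mL=-200/73 → turn -1·90°
n=4: pose=(-5,5,S); sL=200/169, sR=40/53; mL=1460/8957, mR=-12060/8957; mL+mR=-200/169 → advance -1; mR−mL=-80/53 → turn -1·90°
n=5: pose=(-5,6,W); sL=50/61, sR=25/53; mL=200/3233, mR=-2850/3233; mL+mR=-50/61 → advance -1; mR−mL=-50/53 → turn -1·90°
n=6: pose=(-4,6,N); sL=200/389, sR=40/61; mL=9460/23729, mR=-21660/23729; mL+mR=-200/389 → advance -1; mR−mL=-80/61 → turn -1·90°
n=7: pose=(-4,5,E); sL=100/157, sR=100/73; mL=12050/11461, mR=-19350/11461; mL+mR=-100/157 → advance -1; mR−mL=-200/73 → turn -1·90°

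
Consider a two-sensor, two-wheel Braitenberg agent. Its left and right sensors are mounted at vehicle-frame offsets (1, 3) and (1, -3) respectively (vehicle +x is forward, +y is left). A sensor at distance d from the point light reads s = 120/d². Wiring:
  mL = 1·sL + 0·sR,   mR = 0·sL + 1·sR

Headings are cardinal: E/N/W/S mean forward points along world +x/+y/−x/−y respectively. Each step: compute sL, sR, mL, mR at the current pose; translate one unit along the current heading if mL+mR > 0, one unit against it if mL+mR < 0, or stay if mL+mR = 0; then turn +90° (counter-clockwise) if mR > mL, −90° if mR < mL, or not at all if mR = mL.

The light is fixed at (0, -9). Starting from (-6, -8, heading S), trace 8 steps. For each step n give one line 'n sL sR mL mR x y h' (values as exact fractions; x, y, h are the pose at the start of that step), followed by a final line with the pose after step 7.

n=0: pose=(-6,-8,S); sL=40/3, sR=40/27; mL=40/3, mR=40/27; mL+mR=400/27 → advance +1; mR−mL=-320/27 → turn -1·90°
n=1: pose=(-6,-9,W); sL=60/29, sR=60/29; mL=60/29, mR=60/29; mL+mR=120/29 → advance +1; mR−mL=0 → turn +0·90°
n=2: pose=(-7,-9,W); sL=120/73, sR=120/73; mL=120/73, mR=120/73; mL+mR=240/73 → advance +1; mR−mL=0 → turn +0·90°
n=3: pose=(-8,-9,W); sL=4/3, sR=4/3; mL=4/3, mR=4/3; mL+mR=8/3 → advance +1; mR−mL=0 → turn +0·90°
n=4: pose=(-9,-9,W); sL=120/109, sR=120/109; mL=120/109, mR=120/109; mL+mR=240/109 → advance +1; mR−mL=0 → turn +0·90°
n=5: pose=(-10,-9,W); sL=12/13, sR=12/13; mL=12/13, mR=12/13; mL+mR=24/13 → advance +1; mR−mL=0 → turn +0·90°
n=6: pose=(-11,-9,W); sL=40/51, sR=40/51; mL=40/51, mR=40/51; mL+mR=80/51 → advance +1; mR−mL=0 → turn +0·90°
n=7: pose=(-12,-9,W); sL=60/89, sR=60/89; mL=60/89, mR=60/89; mL+mR=120/89 → advance +1; mR−mL=0 → turn +0·90°

0 40/3 40/27 40/3 40/27 -6 -8 S
1 60/29 60/29 60/29 60/29 -6 -9 W
2 120/73 120/73 120/73 120/73 -7 -9 W
3 4/3 4/3 4/3 4/3 -8 -9 W
4 120/109 120/109 120/109 120/109 -9 -9 W
5 12/13 12/13 12/13 12/13 -10 -9 W
6 40/51 40/51 40/51 40/51 -11 -9 W
7 60/89 60/89 60/89 60/89 -12 -9 W
final -13 -9 W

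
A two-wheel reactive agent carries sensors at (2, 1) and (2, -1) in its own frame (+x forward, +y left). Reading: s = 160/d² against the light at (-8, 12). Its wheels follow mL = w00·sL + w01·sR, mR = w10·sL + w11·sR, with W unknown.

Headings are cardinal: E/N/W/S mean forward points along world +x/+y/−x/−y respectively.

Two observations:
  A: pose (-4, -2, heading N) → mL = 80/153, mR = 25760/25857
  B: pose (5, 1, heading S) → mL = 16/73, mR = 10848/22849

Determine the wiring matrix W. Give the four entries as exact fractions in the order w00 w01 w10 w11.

1/2 0 1/2 1/2

obs A: pose=(-4,-2,N) → sL=160/153, sR=160/169, mL=80/153, mR=25760/25857
obs B: pose=(5,1,S) → sL=32/73, sR=160/313, mL=16/73, mR=10848/22849
sensor matrix S = [[160/153, 160/169], [32/73, 160/313]]; det S = 70635520/590806593
solve [mL_A; mL_B] = S·[w00; w01] and [mR_A; mR_B] = S·[w10; w11]:
  w00 = 1/2, w01 = 0, w10 = 1/2, w11 = 1/2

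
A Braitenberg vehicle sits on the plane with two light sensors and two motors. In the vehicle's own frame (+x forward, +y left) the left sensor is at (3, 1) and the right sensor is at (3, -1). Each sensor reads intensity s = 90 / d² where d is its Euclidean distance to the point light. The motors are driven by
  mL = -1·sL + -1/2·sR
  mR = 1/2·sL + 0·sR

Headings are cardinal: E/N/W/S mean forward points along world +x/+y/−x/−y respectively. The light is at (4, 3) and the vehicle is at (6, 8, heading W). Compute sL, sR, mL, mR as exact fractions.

left sensor world pos  = (3, 7); dL² = 17
right sensor world pos = (3, 9); dR² = 37
sL = 90/17 = 90/17
sR = 90/37 = 90/37
mL = -1·sL + -1/2·sR = -4095/629
mR = 1/2·sL + 0·sR = 45/17

90/17 90/37 -4095/629 45/17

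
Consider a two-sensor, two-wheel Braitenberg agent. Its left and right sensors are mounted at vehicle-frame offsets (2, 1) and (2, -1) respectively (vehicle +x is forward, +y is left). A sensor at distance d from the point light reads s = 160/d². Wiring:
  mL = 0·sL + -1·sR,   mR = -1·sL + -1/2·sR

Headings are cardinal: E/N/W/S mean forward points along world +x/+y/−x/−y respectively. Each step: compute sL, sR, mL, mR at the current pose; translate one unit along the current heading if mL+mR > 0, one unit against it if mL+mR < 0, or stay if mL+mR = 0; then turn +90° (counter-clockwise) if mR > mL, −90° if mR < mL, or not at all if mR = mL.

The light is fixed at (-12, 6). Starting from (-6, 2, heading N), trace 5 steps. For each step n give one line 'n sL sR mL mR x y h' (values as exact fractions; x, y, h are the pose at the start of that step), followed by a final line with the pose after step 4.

n=0: pose=(-6,2,N); sL=160/29, sR=160/53; mL=-160/53, mR=-10800/1537; mL+mR=-15440/1537 → advance -1; mR−mL=-6160/1537 → turn -1·90°
n=1: pose=(-6,1,E); sL=2, sR=8/5; mL=-8/5, mR=-14/5; mL+mR=-22/5 → advance -1; mR−mL=-6/5 → turn -1·90°
n=2: pose=(-7,1,S); sL=32/17, sR=32/13; mL=-32/13, mR=-688/221; mL+mR=-1232/221 → advance -1; mR−mL=-144/221 → turn -1·90°
n=3: pose=(-7,2,W); sL=80/17, sR=80/9; mL=-80/9, mR=-1400/153; mL+mR=-920/51 → advance -1; mR−mL=-40/153 → turn -1·90°
n=4: pose=(-6,2,N); sL=160/29, sR=160/53; mL=-160/53, mR=-10800/1537; mL+mR=-15440/1537 → advance -1; mR−mL=-6160/1537 → turn -1·90°

0 160/29 160/53 -160/53 -10800/1537 -6 2 N
1 2 8/5 -8/5 -14/5 -6 1 E
2 32/17 32/13 -32/13 -688/221 -7 1 S
3 80/17 80/9 -80/9 -1400/153 -7 2 W
4 160/29 160/53 -160/53 -10800/1537 -6 2 N
final -6 1 E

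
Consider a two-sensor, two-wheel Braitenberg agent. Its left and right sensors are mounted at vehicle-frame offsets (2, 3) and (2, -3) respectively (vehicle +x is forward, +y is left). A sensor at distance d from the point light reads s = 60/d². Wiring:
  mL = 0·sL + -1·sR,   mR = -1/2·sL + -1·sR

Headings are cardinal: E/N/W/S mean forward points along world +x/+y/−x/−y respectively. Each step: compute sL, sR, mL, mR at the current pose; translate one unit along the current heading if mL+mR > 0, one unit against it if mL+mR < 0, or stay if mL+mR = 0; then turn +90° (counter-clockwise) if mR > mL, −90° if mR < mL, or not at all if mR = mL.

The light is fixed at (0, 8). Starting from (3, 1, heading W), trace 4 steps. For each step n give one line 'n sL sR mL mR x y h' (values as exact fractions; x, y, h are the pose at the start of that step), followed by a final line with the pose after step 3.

0 60/101 60/17 -60/17 -6570/1717 3 1 W
1 30/13 30/37 -30/37 -945/481 4 1 N
2 60/61 60/157 -60/157 -8370/9577 4 0 E
3 15/34 3/5 -3/5 -279/340 3 0 S
final 3 1 W

n=0: pose=(3,1,W); sL=60/101, sR=60/17; mL=-60/17, mR=-6570/1717; mL+mR=-12630/1717 → advance -1; mR−mL=-30/101 → turn -1·90°
n=1: pose=(4,1,N); sL=30/13, sR=30/37; mL=-30/37, mR=-945/481; mL+mR=-1335/481 → advance -1; mR−mL=-15/13 → turn -1·90°
n=2: pose=(4,0,E); sL=60/61, sR=60/157; mL=-60/157, mR=-8370/9577; mL+mR=-12030/9577 → advance -1; mR−mL=-30/61 → turn -1·90°
n=3: pose=(3,0,S); sL=15/34, sR=3/5; mL=-3/5, mR=-279/340; mL+mR=-483/340 → advance -1; mR−mL=-15/68 → turn -1·90°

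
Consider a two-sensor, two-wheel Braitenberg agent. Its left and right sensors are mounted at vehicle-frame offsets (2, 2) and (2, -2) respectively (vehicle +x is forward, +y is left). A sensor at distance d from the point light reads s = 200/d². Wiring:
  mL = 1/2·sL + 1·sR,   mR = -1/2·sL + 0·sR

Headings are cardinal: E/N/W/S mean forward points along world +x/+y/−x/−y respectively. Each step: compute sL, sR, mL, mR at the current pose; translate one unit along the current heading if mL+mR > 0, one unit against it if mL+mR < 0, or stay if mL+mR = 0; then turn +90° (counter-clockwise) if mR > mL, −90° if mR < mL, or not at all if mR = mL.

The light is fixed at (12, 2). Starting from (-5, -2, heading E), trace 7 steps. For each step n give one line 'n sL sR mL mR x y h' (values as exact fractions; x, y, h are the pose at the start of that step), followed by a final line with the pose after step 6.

0 200/229 200/261 71900/59769 -100/229 -5 -2 E
1 25/29 5/9 515/522 -25/58 -4 -2 S
2 200/373 200/333 107900/124209 -100/373 -4 -3 W
3 20/37 100/117 4870/4329 -10/37 -5 -3 N
4 200/229 200/261 71900/59769 -100/229 -5 -2 E
5 25/29 5/9 515/522 -25/58 -4 -2 S
6 200/373 200/333 107900/124209 -100/373 -4 -3 W
final -5 -3 N

n=0: pose=(-5,-2,E); sL=200/229, sR=200/261; mL=71900/59769, mR=-100/229; mL+mR=200/261 → advance +1; mR−mL=-98000/59769 → turn -1·90°
n=1: pose=(-4,-2,S); sL=25/29, sR=5/9; mL=515/522, mR=-25/58; mL+mR=5/9 → advance +1; mR−mL=-370/261 → turn -1·90°
n=2: pose=(-4,-3,W); sL=200/373, sR=200/333; mL=107900/124209, mR=-100/373; mL+mR=200/333 → advance +1; mR−mL=-141200/124209 → turn -1·90°
n=3: pose=(-5,-3,N); sL=20/37, sR=100/117; mL=4870/4329, mR=-10/37; mL+mR=100/117 → advance +1; mR−mL=-6040/4329 → turn -1·90°
n=4: pose=(-5,-2,E); sL=200/229, sR=200/261; mL=71900/59769, mR=-100/229; mL+mR=200/261 → advance +1; mR−mL=-98000/59769 → turn -1·90°
n=5: pose=(-4,-2,S); sL=25/29, sR=5/9; mL=515/522, mR=-25/58; mL+mR=5/9 → advance +1; mR−mL=-370/261 → turn -1·90°
n=6: pose=(-4,-3,W); sL=200/373, sR=200/333; mL=107900/124209, mR=-100/373; mL+mR=200/333 → advance +1; mR−mL=-141200/124209 → turn -1·90°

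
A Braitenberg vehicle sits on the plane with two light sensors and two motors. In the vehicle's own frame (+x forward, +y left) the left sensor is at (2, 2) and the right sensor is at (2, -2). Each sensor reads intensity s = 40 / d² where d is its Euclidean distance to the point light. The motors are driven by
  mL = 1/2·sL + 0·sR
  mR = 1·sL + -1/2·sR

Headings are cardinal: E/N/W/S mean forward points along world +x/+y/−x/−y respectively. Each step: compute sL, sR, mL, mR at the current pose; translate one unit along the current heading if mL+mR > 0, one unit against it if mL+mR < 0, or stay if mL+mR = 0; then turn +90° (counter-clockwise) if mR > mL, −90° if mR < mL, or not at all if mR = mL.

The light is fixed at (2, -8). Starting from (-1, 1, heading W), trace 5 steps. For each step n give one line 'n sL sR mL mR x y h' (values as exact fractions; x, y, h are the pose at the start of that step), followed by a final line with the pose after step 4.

0 20/37 20/73 10/37 1090/2701 -1 1 W
1 40/53 8/17 20/53 468/901 -2 1 S
2 5/13 1 5/26 -3/26 -2 0 E
3 40/37 40/61 20/37 1700/2257 -1 0 S
4 20/41 20/13 10/41 -150/533 -1 -1 E
final -2 -1 S

n=0: pose=(-1,1,W); sL=20/37, sR=20/73; mL=10/37, mR=1090/2701; mL+mR=1820/2701 → advance +1; mR−mL=360/2701 → turn +1·90°
n=1: pose=(-2,1,S); sL=40/53, sR=8/17; mL=20/53, mR=468/901; mL+mR=808/901 → advance +1; mR−mL=128/901 → turn +1·90°
n=2: pose=(-2,0,E); sL=5/13, sR=1; mL=5/26, mR=-3/26; mL+mR=1/13 → advance +1; mR−mL=-4/13 → turn -1·90°
n=3: pose=(-1,0,S); sL=40/37, sR=40/61; mL=20/37, mR=1700/2257; mL+mR=2920/2257 → advance +1; mR−mL=480/2257 → turn +1·90°
n=4: pose=(-1,-1,E); sL=20/41, sR=20/13; mL=10/41, mR=-150/533; mL+mR=-20/533 → advance -1; mR−mL=-280/533 → turn -1·90°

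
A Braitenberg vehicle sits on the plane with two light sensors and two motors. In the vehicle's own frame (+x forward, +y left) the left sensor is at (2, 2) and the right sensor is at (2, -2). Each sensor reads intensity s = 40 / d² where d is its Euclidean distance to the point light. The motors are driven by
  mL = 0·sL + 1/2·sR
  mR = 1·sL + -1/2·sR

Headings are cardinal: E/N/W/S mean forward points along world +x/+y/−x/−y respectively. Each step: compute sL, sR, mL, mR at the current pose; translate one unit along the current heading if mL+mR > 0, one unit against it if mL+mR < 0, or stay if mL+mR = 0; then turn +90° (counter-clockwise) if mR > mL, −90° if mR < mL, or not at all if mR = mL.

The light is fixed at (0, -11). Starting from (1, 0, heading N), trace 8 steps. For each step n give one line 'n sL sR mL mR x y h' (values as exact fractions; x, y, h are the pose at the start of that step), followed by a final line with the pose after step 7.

0 4/17 20/89 10/89 186/1513 1 0 N
1 40/101 40/197 20/197 5860/19897 1 1 W
2 5/13 5/13 5/26 5/26 0 1 S
3 8/17 8/17 4/17 4/17 0 0 S
4 10/17 10/17 5/17 5/17 0 -1 S
5 40/53 40/53 20/53 20/53 0 -2 S
6 1 1 1/2 1/2 0 -3 S
7 40/29 40/29 20/29 20/29 0 -4 S
final 0 -5 S

n=0: pose=(1,0,N); sL=4/17, sR=20/89; mL=10/89, mR=186/1513; mL+mR=4/17 → advance +1; mR−mL=16/1513 → turn +1·90°
n=1: pose=(1,1,W); sL=40/101, sR=40/197; mL=20/197, mR=5860/19897; mL+mR=40/101 → advance +1; mR−mL=3840/19897 → turn +1·90°
n=2: pose=(0,1,S); sL=5/13, sR=5/13; mL=5/26, mR=5/26; mL+mR=5/13 → advance +1; mR−mL=0 → turn +0·90°
n=3: pose=(0,0,S); sL=8/17, sR=8/17; mL=4/17, mR=4/17; mL+mR=8/17 → advance +1; mR−mL=0 → turn +0·90°
n=4: pose=(0,-1,S); sL=10/17, sR=10/17; mL=5/17, mR=5/17; mL+mR=10/17 → advance +1; mR−mL=0 → turn +0·90°
n=5: pose=(0,-2,S); sL=40/53, sR=40/53; mL=20/53, mR=20/53; mL+mR=40/53 → advance +1; mR−mL=0 → turn +0·90°
n=6: pose=(0,-3,S); sL=1, sR=1; mL=1/2, mR=1/2; mL+mR=1 → advance +1; mR−mL=0 → turn +0·90°
n=7: pose=(0,-4,S); sL=40/29, sR=40/29; mL=20/29, mR=20/29; mL+mR=40/29 → advance +1; mR−mL=0 → turn +0·90°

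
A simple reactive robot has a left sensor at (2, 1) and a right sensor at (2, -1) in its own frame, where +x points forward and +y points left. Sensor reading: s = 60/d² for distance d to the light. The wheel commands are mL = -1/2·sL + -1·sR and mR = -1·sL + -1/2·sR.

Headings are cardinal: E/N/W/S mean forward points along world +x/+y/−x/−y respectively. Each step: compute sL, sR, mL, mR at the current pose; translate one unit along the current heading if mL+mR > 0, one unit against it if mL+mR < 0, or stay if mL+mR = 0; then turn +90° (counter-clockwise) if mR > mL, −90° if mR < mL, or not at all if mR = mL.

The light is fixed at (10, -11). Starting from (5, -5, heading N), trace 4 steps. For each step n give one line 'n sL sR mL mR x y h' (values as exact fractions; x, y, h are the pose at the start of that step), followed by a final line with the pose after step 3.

0 3/5 3/4 -21/20 -39/40 5 -5 N
1 12/13 12/17 -258/221 -282/221 5 -6 W
2 30/37 30/29 -1545/1073 -1425/1073 6 -6 N
3 4/3 60/61 -302/183 -334/183 6 -7 W
final 7 -7 N

n=0: pose=(5,-5,N); sL=3/5, sR=3/4; mL=-21/20, mR=-39/40; mL+mR=-81/40 → advance -1; mR−mL=3/40 → turn +1·90°
n=1: pose=(5,-6,W); sL=12/13, sR=12/17; mL=-258/221, mR=-282/221; mL+mR=-540/221 → advance -1; mR−mL=-24/221 → turn -1·90°
n=2: pose=(6,-6,N); sL=30/37, sR=30/29; mL=-1545/1073, mR=-1425/1073; mL+mR=-2970/1073 → advance -1; mR−mL=120/1073 → turn +1·90°
n=3: pose=(6,-7,W); sL=4/3, sR=60/61; mL=-302/183, mR=-334/183; mL+mR=-212/61 → advance -1; mR−mL=-32/183 → turn -1·90°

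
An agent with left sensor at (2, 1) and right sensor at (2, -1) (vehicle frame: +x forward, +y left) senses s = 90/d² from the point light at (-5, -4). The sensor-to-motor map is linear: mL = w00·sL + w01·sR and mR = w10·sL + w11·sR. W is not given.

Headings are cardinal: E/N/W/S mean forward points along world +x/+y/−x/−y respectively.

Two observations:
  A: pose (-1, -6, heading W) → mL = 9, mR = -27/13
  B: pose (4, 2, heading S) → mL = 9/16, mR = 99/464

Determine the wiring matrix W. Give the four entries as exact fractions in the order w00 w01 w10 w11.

0 1/2 1 -1/2

obs A: pose=(-1,-6,W) → sL=90/13, sR=18, mL=9, mR=-27/13
obs B: pose=(4,2,S) → sL=45/58, sR=9/8, mL=9/16, mR=99/464
sensor matrix S = [[90/13, 18], [45/58, 9/8]]; det S = -9315/1508
solve [mL_A; mL_B] = S·[w00; w01] and [mR_A; mR_B] = S·[w10; w11]:
  w00 = 0, w01 = 1/2, w10 = 1, w11 = -1/2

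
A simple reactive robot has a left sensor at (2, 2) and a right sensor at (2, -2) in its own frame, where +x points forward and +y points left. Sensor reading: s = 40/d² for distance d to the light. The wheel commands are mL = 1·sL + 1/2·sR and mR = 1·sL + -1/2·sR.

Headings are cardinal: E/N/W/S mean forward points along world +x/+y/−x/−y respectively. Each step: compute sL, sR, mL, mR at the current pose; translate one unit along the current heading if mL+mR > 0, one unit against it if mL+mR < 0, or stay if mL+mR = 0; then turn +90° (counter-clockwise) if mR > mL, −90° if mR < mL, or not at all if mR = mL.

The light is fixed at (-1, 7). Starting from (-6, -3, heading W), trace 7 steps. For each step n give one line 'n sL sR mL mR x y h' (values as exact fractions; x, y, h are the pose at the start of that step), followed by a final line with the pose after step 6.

0 40/193 40/113 8380/21809 660/21809 -6 -3 W
1 5/16 1/2 9/16 1/16 -7 -3 N
2 8/13 40/137 1356/1781 836/1781 -7 -2 E
3 4/13 4/17 94/221 42/221 -6 -2 S
4 40/193 40/113 8380/21809 660/21809 -6 -3 W
5 5/16 1/2 9/16 1/16 -7 -3 N
6 8/13 40/137 1356/1781 836/1781 -7 -2 E
final -6 -2 S

n=0: pose=(-6,-3,W); sL=40/193, sR=40/113; mL=8380/21809, mR=660/21809; mL+mR=80/193 → advance +1; mR−mL=-40/113 → turn -1·90°
n=1: pose=(-7,-3,N); sL=5/16, sR=1/2; mL=9/16, mR=1/16; mL+mR=5/8 → advance +1; mR−mL=-1/2 → turn -1·90°
n=2: pose=(-7,-2,E); sL=8/13, sR=40/137; mL=1356/1781, mR=836/1781; mL+mR=16/13 → advance +1; mR−mL=-40/137 → turn -1·90°
n=3: pose=(-6,-2,S); sL=4/13, sR=4/17; mL=94/221, mR=42/221; mL+mR=8/13 → advance +1; mR−mL=-4/17 → turn -1·90°
n=4: pose=(-6,-3,W); sL=40/193, sR=40/113; mL=8380/21809, mR=660/21809; mL+mR=80/193 → advance +1; mR−mL=-40/113 → turn -1·90°
n=5: pose=(-7,-3,N); sL=5/16, sR=1/2; mL=9/16, mR=1/16; mL+mR=5/8 → advance +1; mR−mL=-1/2 → turn -1·90°
n=6: pose=(-7,-2,E); sL=8/13, sR=40/137; mL=1356/1781, mR=836/1781; mL+mR=16/13 → advance +1; mR−mL=-40/137 → turn -1·90°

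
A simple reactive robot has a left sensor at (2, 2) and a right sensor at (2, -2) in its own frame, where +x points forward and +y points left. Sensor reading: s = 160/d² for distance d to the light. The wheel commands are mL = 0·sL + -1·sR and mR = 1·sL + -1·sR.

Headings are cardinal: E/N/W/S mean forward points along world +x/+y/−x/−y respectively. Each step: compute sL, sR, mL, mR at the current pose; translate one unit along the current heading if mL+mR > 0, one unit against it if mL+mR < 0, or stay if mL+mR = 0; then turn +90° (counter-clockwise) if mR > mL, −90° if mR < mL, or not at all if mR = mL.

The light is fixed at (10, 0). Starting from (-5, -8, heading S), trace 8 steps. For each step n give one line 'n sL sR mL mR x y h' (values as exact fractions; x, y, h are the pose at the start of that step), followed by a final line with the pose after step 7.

n=0: pose=(-5,-8,S); sL=160/269, sR=160/389; mL=-160/389, mR=19200/104641; mL+mR=-23840/104641 → advance -1; mR−mL=160/269 → turn +1·90°
n=1: pose=(-5,-7,E); sL=80/97, sR=16/25; mL=-16/25, mR=448/2425; mL+mR=-1104/2425 → advance -1; mR−mL=80/97 → turn +1·90°
n=2: pose=(-6,-7,N); sL=160/349, sR=160/221; mL=-160/221, mR=-20480/77129; mL+mR=-76320/77129 → advance -1; mR−mL=160/349 → turn +1·90°
n=3: pose=(-6,-8,W); sL=20/53, sR=4/9; mL=-4/9, mR=-32/477; mL+mR=-244/477 → advance -1; mR−mL=20/53 → turn +1·90°
n=4: pose=(-5,-8,S); sL=160/269, sR=160/389; mL=-160/389, mR=19200/104641; mL+mR=-23840/104641 → advance -1; mR−mL=160/269 → turn +1·90°
n=5: pose=(-5,-7,E); sL=80/97, sR=16/25; mL=-16/25, mR=448/2425; mL+mR=-1104/2425 → advance -1; mR−mL=80/97 → turn +1·90°
n=6: pose=(-6,-7,N); sL=160/349, sR=160/221; mL=-160/221, mR=-20480/77129; mL+mR=-76320/77129 → advance -1; mR−mL=160/349 → turn +1·90°
n=7: pose=(-6,-8,W); sL=20/53, sR=4/9; mL=-4/9, mR=-32/477; mL+mR=-244/477 → advance -1; mR−mL=20/53 → turn +1·90°

0 160/269 160/389 -160/389 19200/104641 -5 -8 S
1 80/97 16/25 -16/25 448/2425 -5 -7 E
2 160/349 160/221 -160/221 -20480/77129 -6 -7 N
3 20/53 4/9 -4/9 -32/477 -6 -8 W
4 160/269 160/389 -160/389 19200/104641 -5 -8 S
5 80/97 16/25 -16/25 448/2425 -5 -7 E
6 160/349 160/221 -160/221 -20480/77129 -6 -7 N
7 20/53 4/9 -4/9 -32/477 -6 -8 W
final -5 -8 S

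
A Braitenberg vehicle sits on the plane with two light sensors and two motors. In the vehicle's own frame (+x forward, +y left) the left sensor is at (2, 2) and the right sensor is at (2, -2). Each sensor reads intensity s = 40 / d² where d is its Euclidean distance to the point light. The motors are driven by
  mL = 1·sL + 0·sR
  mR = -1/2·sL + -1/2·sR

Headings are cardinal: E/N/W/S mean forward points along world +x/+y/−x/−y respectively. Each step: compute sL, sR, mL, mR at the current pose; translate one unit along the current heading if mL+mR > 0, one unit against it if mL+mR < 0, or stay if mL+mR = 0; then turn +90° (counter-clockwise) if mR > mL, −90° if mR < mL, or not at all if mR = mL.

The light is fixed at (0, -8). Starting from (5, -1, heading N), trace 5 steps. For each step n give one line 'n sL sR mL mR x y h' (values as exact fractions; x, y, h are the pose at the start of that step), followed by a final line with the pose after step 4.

0 4/9 4/13 4/9 -44/117 5 -1 N
1 40/149 8/17 40/149 -936/2533 5 0 E
2 5/9 1 5/9 -7/9 4 0 S
3 40/53 8/25 40/53 -712/1325 4 1 W
4 20/61 20/73 20/61 -1340/4453 3 1 N
final 3 2 E

n=0: pose=(5,-1,N); sL=4/9, sR=4/13; mL=4/9, mR=-44/117; mL+mR=8/117 → advance +1; mR−mL=-32/39 → turn -1·90°
n=1: pose=(5,0,E); sL=40/149, sR=8/17; mL=40/149, mR=-936/2533; mL+mR=-256/2533 → advance -1; mR−mL=-1616/2533 → turn -1·90°
n=2: pose=(4,0,S); sL=5/9, sR=1; mL=5/9, mR=-7/9; mL+mR=-2/9 → advance -1; mR−mL=-4/3 → turn -1·90°
n=3: pose=(4,1,W); sL=40/53, sR=8/25; mL=40/53, mR=-712/1325; mL+mR=288/1325 → advance +1; mR−mL=-1712/1325 → turn -1·90°
n=4: pose=(3,1,N); sL=20/61, sR=20/73; mL=20/61, mR=-1340/4453; mL+mR=120/4453 → advance +1; mR−mL=-2800/4453 → turn -1·90°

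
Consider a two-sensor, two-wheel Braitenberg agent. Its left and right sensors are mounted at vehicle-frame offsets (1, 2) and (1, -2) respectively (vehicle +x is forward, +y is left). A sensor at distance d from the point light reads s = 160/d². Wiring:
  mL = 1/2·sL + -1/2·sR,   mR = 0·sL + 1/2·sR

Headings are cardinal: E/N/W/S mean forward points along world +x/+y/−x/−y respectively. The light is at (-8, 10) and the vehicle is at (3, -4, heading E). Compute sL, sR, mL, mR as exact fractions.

left sensor world pos  = (4, -2); dL² = 288
right sensor world pos = (4, -6); dR² = 400
sL = 160/288 = 5/9
sR = 160/400 = 2/5
mL = 1/2·sL + -1/2·sR = 7/90
mR = 0·sL + 1/2·sR = 1/5

5/9 2/5 7/90 1/5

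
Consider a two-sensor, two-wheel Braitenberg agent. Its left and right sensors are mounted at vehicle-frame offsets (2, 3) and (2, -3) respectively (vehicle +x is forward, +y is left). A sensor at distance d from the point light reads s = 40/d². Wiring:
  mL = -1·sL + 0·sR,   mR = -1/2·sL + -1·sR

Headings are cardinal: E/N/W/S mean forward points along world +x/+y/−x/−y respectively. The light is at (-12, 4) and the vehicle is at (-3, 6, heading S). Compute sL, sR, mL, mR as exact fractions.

5/18 10/9 -5/18 -5/4

left sensor world pos  = (0, 4); dL² = 144
right sensor world pos = (-6, 4); dR² = 36
sL = 40/144 = 5/18
sR = 40/36 = 10/9
mL = -1·sL + 0·sR = -5/18
mR = -1/2·sL + -1·sR = -5/4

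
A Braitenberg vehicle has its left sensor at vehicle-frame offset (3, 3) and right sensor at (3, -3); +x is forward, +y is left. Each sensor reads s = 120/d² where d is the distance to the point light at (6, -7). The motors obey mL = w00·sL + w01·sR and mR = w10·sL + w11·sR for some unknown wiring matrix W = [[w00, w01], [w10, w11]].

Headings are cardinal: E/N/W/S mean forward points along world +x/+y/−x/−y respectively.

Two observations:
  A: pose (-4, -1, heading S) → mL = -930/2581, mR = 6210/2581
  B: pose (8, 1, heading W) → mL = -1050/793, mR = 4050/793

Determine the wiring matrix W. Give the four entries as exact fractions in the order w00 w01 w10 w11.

-1/2 1 1 1/2

obs A: pose=(-4,-1,S) → sL=60/29, sR=60/89, mL=-930/2581, mR=6210/2581
obs B: pose=(8,1,W) → sL=60/13, sR=60/61, mL=-1050/793, mR=4050/793
sensor matrix S = [[60/29, 60/89], [60/13, 60/61]]; det S = -2203200/2046733
solve [mL_A; mL_B] = S·[w00; w01] and [mR_A; mR_B] = S·[w10; w11]:
  w00 = -1/2, w01 = 1, w10 = 1, w11 = 1/2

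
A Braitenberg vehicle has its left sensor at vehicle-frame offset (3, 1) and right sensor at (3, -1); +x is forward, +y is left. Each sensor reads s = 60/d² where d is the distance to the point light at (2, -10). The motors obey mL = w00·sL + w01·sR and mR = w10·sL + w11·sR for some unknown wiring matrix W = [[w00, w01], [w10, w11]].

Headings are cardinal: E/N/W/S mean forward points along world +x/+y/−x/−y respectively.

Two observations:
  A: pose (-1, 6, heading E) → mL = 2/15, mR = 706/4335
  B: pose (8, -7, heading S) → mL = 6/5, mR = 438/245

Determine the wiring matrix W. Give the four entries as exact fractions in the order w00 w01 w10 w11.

obs A: pose=(-1,6,E) → sL=60/289, sR=4/15, mL=2/15, mR=706/4335
obs B: pose=(8,-7,S) → sL=60/49, sR=12/5, mL=6/5, mR=438/245
sensor matrix S = [[60/289, 4/15], [60/49, 12/5]]; det S = 2432/14161
solve [mL_A; mL_B] = S·[w00; w01] and [mR_A; mR_B] = S·[w10; w11]:
  w00 = 0, w01 = 1/2, w10 = -1/2, w11 = 1

0 1/2 -1/2 1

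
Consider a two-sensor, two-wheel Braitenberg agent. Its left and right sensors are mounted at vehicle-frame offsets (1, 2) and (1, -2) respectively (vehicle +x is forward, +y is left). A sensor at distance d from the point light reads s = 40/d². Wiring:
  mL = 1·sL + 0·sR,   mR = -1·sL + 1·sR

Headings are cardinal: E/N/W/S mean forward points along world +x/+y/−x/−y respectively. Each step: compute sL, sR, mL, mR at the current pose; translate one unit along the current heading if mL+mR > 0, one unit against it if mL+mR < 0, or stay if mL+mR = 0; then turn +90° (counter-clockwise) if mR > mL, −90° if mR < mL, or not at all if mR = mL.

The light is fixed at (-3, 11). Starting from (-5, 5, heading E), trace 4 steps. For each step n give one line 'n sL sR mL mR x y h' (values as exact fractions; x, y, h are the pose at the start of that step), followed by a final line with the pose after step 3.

0 40/17 8/13 40/17 -384/221 -5 5 E
1 4/5 20/29 4/5 -16/145 -4 5 S
2 8/17 40/29 8/17 448/493 -4 4 W
3 5/8 1/2 5/8 -1/8 -5 4 S
final -5 3 W

n=0: pose=(-5,5,E); sL=40/17, sR=8/13; mL=40/17, mR=-384/221; mL+mR=8/13 → advance +1; mR−mL=-904/221 → turn -1·90°
n=1: pose=(-4,5,S); sL=4/5, sR=20/29; mL=4/5, mR=-16/145; mL+mR=20/29 → advance +1; mR−mL=-132/145 → turn -1·90°
n=2: pose=(-4,4,W); sL=8/17, sR=40/29; mL=8/17, mR=448/493; mL+mR=40/29 → advance +1; mR−mL=216/493 → turn +1·90°
n=3: pose=(-5,4,S); sL=5/8, sR=1/2; mL=5/8, mR=-1/8; mL+mR=1/2 → advance +1; mR−mL=-3/4 → turn -1·90°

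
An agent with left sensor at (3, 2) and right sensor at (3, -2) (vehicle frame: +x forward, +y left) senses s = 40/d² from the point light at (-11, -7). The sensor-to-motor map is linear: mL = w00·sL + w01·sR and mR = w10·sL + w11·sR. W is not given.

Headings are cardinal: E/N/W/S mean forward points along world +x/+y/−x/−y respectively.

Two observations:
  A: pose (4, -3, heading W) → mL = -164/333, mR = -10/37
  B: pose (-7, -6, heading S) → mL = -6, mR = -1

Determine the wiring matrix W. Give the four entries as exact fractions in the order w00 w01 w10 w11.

-1 -1 -1 0

obs A: pose=(4,-3,W) → sL=10/37, sR=2/9, mL=-164/333, mR=-10/37
obs B: pose=(-7,-6,S) → sL=1, sR=5, mL=-6, mR=-1
sensor matrix S = [[10/37, 2/9], [1, 5]]; det S = 376/333
solve [mL_A; mL_B] = S·[w00; w01] and [mR_A; mR_B] = S·[w10; w11]:
  w00 = -1, w01 = -1, w10 = -1, w11 = 0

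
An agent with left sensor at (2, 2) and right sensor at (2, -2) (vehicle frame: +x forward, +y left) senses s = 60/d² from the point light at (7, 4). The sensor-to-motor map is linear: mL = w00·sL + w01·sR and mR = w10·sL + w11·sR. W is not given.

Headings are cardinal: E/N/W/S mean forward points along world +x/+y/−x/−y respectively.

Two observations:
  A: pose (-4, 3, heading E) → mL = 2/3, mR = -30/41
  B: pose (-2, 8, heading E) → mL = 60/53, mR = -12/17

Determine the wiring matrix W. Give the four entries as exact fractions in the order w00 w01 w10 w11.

obs A: pose=(-4,3,E) → sL=30/41, sR=2/3, mL=2/3, mR=-30/41
obs B: pose=(-2,8,E) → sL=12/17, sR=60/53, mL=60/53, mR=-12/17
sensor matrix S = [[30/41, 2/3], [12/17, 60/53]]; det S = 13216/36941
solve [mL_A; mL_B] = S·[w00; w01] and [mR_A; mR_B] = S·[w10; w11]:
  w00 = 0, w01 = 1, w10 = -1, w11 = 0

0 1 -1 0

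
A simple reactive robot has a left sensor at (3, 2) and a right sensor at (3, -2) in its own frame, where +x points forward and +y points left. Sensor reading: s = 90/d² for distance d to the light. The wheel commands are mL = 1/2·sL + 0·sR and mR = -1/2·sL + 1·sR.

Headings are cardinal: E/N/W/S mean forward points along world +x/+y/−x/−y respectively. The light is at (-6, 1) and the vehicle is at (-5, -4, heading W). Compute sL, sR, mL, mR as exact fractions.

90/53 90/13 45/53 4185/689

left sensor world pos  = (-8, -6); dL² = 53
right sensor world pos = (-8, -2); dR² = 13
sL = 90/53 = 90/53
sR = 90/13 = 90/13
mL = 1/2·sL + 0·sR = 45/53
mR = -1/2·sL + 1·sR = 4185/689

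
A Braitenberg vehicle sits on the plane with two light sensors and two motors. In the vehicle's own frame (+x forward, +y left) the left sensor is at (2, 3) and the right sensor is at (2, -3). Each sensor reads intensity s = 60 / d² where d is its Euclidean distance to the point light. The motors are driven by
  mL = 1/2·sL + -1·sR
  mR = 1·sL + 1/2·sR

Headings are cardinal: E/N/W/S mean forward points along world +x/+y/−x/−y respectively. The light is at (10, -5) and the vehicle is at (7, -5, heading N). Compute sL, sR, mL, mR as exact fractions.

left sensor world pos  = (4, -3); dL² = 40
right sensor world pos = (10, -3); dR² = 4
sL = 60/40 = 3/2
sR = 60/4 = 15
mL = 1/2·sL + -1·sR = -57/4
mR = 1·sL + 1/2·sR = 9

3/2 15 -57/4 9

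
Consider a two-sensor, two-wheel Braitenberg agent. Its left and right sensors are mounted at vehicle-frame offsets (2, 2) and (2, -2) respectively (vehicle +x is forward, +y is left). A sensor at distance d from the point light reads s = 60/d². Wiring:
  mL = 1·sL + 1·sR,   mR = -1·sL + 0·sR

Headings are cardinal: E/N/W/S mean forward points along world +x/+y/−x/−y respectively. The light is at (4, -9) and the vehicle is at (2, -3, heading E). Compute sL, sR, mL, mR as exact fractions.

left sensor world pos  = (4, -1); dL² = 64
right sensor world pos = (4, -5); dR² = 16
sL = 60/64 = 15/16
sR = 60/16 = 15/4
mL = 1·sL + 1·sR = 75/16
mR = -1·sL + 0·sR = -15/16

15/16 15/4 75/16 -15/16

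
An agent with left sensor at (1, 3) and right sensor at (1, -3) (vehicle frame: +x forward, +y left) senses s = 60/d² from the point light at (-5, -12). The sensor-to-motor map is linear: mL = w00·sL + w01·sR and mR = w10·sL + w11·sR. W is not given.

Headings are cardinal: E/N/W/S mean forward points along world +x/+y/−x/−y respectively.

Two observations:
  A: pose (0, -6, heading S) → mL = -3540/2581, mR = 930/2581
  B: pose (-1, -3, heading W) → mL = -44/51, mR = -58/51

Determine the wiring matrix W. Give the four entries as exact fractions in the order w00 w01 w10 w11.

-1/2 -1/2 -1 1/2

obs A: pose=(0,-6,S) → sL=60/89, sR=60/29, mL=-3540/2581, mR=930/2581
obs B: pose=(-1,-3,W) → sL=4/3, sR=20/51, mL=-44/51, mR=-58/51
sensor matrix S = [[60/89, 60/29], [4/3, 20/51]]; det S = -109440/43877
solve [mL_A; mL_B] = S·[w00; w01] and [mR_A; mR_B] = S·[w10; w11]:
  w00 = -1/2, w01 = -1/2, w10 = -1, w11 = 1/2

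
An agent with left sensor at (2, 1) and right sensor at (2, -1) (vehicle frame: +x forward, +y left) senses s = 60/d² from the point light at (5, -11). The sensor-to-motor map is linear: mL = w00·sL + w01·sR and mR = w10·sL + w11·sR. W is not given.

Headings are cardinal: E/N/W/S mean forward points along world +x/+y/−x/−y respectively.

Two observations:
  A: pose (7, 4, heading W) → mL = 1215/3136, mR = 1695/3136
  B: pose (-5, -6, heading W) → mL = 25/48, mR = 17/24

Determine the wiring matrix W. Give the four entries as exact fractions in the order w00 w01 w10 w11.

1/2 1 1 1

obs A: pose=(7,4,W) → sL=15/49, sR=15/64, mL=1215/3136, mR=1695/3136
obs B: pose=(-5,-6,W) → sL=3/8, sR=1/3, mL=25/48, mR=17/24
sensor matrix S = [[15/49, 15/64], [3/8, 1/3]]; det S = 355/25088
solve [mL_A; mL_B] = S·[w00; w01] and [mR_A; mR_B] = S·[w10; w11]:
  w00 = 1/2, w01 = 1, w10 = 1, w11 = 1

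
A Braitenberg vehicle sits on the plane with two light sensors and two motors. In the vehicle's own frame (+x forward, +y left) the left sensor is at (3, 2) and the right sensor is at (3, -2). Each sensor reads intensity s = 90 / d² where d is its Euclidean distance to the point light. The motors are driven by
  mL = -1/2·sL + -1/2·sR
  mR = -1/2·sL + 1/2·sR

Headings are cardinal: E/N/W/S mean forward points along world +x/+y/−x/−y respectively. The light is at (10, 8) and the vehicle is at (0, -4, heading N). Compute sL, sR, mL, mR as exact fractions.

2/5 18/29 -74/145 16/145

left sensor world pos  = (-2, -1); dL² = 225
right sensor world pos = (2, -1); dR² = 145
sL = 90/225 = 2/5
sR = 90/145 = 18/29
mL = -1/2·sL + -1/2·sR = -74/145
mR = -1/2·sL + 1/2·sR = 16/145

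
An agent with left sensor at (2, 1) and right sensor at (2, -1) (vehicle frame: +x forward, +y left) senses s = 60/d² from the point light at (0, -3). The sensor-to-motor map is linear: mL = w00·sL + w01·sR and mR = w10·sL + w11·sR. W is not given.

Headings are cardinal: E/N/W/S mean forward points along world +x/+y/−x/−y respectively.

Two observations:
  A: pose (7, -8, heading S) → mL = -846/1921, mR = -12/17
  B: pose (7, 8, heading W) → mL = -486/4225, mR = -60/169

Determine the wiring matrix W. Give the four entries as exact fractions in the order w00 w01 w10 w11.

1/2 -1 0 -1

obs A: pose=(7,-8,S) → sL=60/113, sR=12/17, mL=-846/1921, mR=-12/17
obs B: pose=(7,8,W) → sL=12/25, sR=60/169, mL=-486/4225, mR=-60/169
sensor matrix S = [[60/113, 12/17], [12/25, 60/169]]; det S = -1219968/8116225
solve [mL_A; mL_B] = S·[w00; w01] and [mR_A; mR_B] = S·[w10; w11]:
  w00 = 1/2, w01 = -1, w10 = 0, w11 = -1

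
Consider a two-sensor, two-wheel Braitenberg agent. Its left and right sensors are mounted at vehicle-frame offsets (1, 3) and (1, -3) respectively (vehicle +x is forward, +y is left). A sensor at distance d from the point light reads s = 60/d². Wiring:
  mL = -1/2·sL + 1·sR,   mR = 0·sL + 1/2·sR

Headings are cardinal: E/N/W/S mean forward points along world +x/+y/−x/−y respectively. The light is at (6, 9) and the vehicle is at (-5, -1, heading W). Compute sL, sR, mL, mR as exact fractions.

60/313 60/193 12990/60409 30/193

left sensor world pos  = (-6, -4); dL² = 313
right sensor world pos = (-6, 2); dR² = 193
sL = 60/313 = 60/313
sR = 60/193 = 60/193
mL = -1/2·sL + 1·sR = 12990/60409
mR = 0·sL + 1/2·sR = 30/193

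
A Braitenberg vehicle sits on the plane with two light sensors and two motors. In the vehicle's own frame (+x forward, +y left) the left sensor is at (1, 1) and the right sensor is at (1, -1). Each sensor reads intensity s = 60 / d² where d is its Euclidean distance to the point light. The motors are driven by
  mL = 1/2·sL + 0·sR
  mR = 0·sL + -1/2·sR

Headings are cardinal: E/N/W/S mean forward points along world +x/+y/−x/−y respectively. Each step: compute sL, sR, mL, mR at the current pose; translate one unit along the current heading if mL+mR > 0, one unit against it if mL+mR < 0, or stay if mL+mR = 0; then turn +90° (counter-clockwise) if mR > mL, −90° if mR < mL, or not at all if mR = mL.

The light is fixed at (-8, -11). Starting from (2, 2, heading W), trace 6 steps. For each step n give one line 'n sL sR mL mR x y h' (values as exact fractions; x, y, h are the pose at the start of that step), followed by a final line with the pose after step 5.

0 4/15 60/277 2/15 -30/277 2 2 W
1 3/13 15/74 3/26 -15/148 1 2 N
2 12/65 60/269 6/65 -30/269 1 3 E
3 6/25 30/109 3/25 -15/109 0 3 S
4 12/49 12/61 6/49 -6/61 0 4 W
5 15/73 3/16 15/146 -3/32 -1 4 N
final -1 5 E

n=0: pose=(2,2,W); sL=4/15, sR=60/277; mL=2/15, mR=-30/277; mL+mR=104/4155 → advance +1; mR−mL=-1004/4155 → turn -1·90°
n=1: pose=(1,2,N); sL=3/13, sR=15/74; mL=3/26, mR=-15/148; mL+mR=27/1924 → advance +1; mR−mL=-417/1924 → turn -1·90°
n=2: pose=(1,3,E); sL=12/65, sR=60/269; mL=6/65, mR=-30/269; mL+mR=-336/17485 → advance -1; mR−mL=-3564/17485 → turn -1·90°
n=3: pose=(0,3,S); sL=6/25, sR=30/109; mL=3/25, mR=-15/109; mL+mR=-48/2725 → advance -1; mR−mL=-702/2725 → turn -1·90°
n=4: pose=(0,4,W); sL=12/49, sR=12/61; mL=6/49, mR=-6/61; mL+mR=72/2989 → advance +1; mR−mL=-660/2989 → turn -1·90°
n=5: pose=(-1,4,N); sL=15/73, sR=3/16; mL=15/146, mR=-3/32; mL+mR=21/2336 → advance +1; mR−mL=-459/2336 → turn -1·90°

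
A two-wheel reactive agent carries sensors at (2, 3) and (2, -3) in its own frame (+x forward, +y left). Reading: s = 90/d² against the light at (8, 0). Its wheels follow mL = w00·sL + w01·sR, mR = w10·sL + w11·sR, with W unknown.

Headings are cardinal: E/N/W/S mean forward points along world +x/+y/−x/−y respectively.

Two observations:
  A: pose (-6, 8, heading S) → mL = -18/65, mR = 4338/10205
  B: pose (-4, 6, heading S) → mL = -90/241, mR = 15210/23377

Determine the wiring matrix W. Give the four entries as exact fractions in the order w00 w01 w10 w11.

obs A: pose=(-6,8,S) → sL=90/157, sR=18/65, mL=-18/65, mR=4338/10205
obs B: pose=(-4,6,S) → sL=90/97, sR=90/241, mL=-90/241, mR=15210/23377
sensor matrix S = [[90/157, 18/65], [90/97, 90/241]]; det S = -2045088/47712457
solve [mL_A; mL_B] = S·[w00; w01] and [mR_A; mR_B] = S·[w10; w11]:
  w00 = 0, w01 = -1, w10 = 1/2, w11 = 1/2

0 -1 1/2 1/2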